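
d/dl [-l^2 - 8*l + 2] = -2*l - 8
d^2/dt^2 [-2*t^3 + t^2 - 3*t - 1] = 2 - 12*t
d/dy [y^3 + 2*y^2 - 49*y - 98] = 3*y^2 + 4*y - 49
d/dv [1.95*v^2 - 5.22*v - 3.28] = 3.9*v - 5.22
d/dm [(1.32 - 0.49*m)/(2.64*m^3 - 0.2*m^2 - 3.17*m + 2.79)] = (2.5872*m^3 - 10.5524*m^2 + 0.528*m + 2.8173)/(6.9696*m^6 - 1.056*m^5 - 16.6976*m^4 + 15.9992*m^3 + 8.9329*m^2 - 17.6886*m + 7.7841)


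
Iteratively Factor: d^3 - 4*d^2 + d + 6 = (d - 3)*(d^2 - d - 2) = (d - 3)*(d + 1)*(d - 2)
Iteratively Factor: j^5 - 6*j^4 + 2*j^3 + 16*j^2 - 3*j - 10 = (j - 1)*(j^4 - 5*j^3 - 3*j^2 + 13*j + 10) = (j - 2)*(j - 1)*(j^3 - 3*j^2 - 9*j - 5) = (j - 2)*(j - 1)*(j + 1)*(j^2 - 4*j - 5) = (j - 5)*(j - 2)*(j - 1)*(j + 1)*(j + 1)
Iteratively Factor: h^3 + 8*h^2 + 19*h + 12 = (h + 3)*(h^2 + 5*h + 4) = (h + 3)*(h + 4)*(h + 1)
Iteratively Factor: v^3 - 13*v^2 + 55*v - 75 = (v - 5)*(v^2 - 8*v + 15) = (v - 5)^2*(v - 3)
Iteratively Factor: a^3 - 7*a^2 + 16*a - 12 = (a - 3)*(a^2 - 4*a + 4) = (a - 3)*(a - 2)*(a - 2)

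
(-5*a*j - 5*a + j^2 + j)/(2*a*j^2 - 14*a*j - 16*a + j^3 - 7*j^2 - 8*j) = (-5*a + j)/(2*a*j - 16*a + j^2 - 8*j)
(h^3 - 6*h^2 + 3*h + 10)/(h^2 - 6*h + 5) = (h^2 - h - 2)/(h - 1)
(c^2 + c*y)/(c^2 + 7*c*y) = (c + y)/(c + 7*y)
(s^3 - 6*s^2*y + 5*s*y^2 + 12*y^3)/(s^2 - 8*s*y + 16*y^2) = (-s^2 + 2*s*y + 3*y^2)/(-s + 4*y)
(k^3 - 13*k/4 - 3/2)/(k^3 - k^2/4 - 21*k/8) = 2*(2*k^2 - 3*k - 2)/(k*(4*k - 7))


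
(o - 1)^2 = o^2 - 2*o + 1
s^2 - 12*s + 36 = (s - 6)^2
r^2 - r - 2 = (r - 2)*(r + 1)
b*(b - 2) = b^2 - 2*b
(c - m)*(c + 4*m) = c^2 + 3*c*m - 4*m^2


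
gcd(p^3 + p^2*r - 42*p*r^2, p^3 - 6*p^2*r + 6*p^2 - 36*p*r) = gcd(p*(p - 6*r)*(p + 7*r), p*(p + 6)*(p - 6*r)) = p^2 - 6*p*r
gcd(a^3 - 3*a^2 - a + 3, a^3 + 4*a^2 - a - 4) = a^2 - 1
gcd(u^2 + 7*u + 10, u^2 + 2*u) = u + 2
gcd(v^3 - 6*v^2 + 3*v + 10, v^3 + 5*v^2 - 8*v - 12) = v^2 - v - 2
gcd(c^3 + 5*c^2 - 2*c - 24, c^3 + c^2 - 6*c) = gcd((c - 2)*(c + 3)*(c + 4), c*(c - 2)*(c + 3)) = c^2 + c - 6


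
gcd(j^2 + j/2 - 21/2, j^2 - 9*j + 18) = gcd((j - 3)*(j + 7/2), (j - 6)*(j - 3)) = j - 3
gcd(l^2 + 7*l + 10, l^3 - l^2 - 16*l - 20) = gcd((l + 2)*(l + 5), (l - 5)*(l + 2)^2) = l + 2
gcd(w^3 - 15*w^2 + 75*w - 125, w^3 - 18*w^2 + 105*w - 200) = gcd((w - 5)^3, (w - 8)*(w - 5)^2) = w^2 - 10*w + 25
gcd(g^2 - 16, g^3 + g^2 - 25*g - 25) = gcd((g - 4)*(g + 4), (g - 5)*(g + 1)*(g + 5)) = 1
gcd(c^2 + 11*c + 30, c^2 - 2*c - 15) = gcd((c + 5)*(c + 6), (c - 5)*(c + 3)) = 1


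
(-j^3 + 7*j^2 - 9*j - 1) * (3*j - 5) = -3*j^4 + 26*j^3 - 62*j^2 + 42*j + 5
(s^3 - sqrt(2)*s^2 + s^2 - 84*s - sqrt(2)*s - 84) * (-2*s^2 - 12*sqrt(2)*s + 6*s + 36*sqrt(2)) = -2*s^5 - 10*sqrt(2)*s^4 + 4*s^4 + 20*sqrt(2)*s^3 + 198*s^3 - 384*s^2 + 1038*sqrt(2)*s^2 - 2016*sqrt(2)*s - 576*s - 3024*sqrt(2)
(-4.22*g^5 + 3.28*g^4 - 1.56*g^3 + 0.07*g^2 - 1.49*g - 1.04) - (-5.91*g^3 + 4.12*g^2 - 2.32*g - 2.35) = -4.22*g^5 + 3.28*g^4 + 4.35*g^3 - 4.05*g^2 + 0.83*g + 1.31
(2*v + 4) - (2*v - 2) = 6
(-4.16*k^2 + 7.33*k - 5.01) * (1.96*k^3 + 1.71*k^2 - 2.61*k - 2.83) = -8.1536*k^5 + 7.2532*k^4 + 13.5723*k^3 - 15.9256*k^2 - 7.6678*k + 14.1783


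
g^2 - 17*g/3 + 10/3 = (g - 5)*(g - 2/3)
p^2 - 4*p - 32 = (p - 8)*(p + 4)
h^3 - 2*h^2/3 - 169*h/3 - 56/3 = (h - 8)*(h + 1/3)*(h + 7)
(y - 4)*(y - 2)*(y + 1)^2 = y^4 - 4*y^3 - 3*y^2 + 10*y + 8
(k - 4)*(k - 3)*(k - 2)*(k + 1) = k^4 - 8*k^3 + 17*k^2 + 2*k - 24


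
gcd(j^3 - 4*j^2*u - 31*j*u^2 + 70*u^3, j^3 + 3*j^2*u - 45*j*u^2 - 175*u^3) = -j^2 + 2*j*u + 35*u^2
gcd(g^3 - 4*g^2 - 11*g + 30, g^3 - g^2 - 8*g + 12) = g^2 + g - 6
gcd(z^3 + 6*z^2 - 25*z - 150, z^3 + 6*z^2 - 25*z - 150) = z^3 + 6*z^2 - 25*z - 150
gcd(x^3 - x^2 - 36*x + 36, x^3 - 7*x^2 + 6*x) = x^2 - 7*x + 6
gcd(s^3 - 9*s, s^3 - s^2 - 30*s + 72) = s - 3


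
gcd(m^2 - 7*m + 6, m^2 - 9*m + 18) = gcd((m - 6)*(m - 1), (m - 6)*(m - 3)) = m - 6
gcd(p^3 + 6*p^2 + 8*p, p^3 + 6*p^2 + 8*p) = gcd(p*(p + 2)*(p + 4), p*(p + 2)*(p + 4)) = p^3 + 6*p^2 + 8*p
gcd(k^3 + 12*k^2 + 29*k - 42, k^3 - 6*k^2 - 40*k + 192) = k + 6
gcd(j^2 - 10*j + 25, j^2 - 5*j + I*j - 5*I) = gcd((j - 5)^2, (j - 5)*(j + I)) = j - 5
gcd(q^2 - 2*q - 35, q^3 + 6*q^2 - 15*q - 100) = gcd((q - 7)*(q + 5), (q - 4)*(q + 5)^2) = q + 5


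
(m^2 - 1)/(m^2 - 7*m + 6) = (m + 1)/(m - 6)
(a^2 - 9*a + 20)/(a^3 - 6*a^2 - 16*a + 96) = (a - 5)/(a^2 - 2*a - 24)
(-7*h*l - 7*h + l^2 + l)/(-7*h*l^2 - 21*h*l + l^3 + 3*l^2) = (l + 1)/(l*(l + 3))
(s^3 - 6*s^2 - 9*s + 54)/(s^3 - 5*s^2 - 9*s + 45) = (s - 6)/(s - 5)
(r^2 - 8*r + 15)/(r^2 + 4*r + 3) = (r^2 - 8*r + 15)/(r^2 + 4*r + 3)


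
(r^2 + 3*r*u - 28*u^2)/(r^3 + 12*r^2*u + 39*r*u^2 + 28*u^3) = (r - 4*u)/(r^2 + 5*r*u + 4*u^2)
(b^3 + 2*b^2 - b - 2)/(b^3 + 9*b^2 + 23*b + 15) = (b^2 + b - 2)/(b^2 + 8*b + 15)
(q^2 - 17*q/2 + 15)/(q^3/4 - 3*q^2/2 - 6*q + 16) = 2*(2*q^2 - 17*q + 30)/(q^3 - 6*q^2 - 24*q + 64)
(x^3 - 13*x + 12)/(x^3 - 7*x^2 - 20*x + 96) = (x - 1)/(x - 8)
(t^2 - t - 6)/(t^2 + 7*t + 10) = (t - 3)/(t + 5)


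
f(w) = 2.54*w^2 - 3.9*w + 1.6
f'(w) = 5.08*w - 3.9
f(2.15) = 4.96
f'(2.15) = 7.02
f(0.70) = 0.11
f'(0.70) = -0.34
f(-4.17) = 62.03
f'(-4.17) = -25.08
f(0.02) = 1.52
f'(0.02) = -3.80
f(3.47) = 18.65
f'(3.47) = 13.73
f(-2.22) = 22.78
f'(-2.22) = -15.18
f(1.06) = 0.32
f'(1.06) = 1.48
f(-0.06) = 1.84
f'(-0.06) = -4.20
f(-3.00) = 36.16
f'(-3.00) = -19.14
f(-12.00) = 414.16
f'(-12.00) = -64.86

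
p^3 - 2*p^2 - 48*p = p*(p - 8)*(p + 6)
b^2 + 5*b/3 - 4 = (b - 4/3)*(b + 3)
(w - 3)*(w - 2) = w^2 - 5*w + 6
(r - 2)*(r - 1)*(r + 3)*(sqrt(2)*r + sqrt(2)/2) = sqrt(2)*r^4 + sqrt(2)*r^3/2 - 7*sqrt(2)*r^2 + 5*sqrt(2)*r/2 + 3*sqrt(2)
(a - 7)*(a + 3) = a^2 - 4*a - 21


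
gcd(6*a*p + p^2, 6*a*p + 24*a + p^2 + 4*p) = 6*a + p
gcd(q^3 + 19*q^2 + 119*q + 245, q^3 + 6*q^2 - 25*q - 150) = q + 5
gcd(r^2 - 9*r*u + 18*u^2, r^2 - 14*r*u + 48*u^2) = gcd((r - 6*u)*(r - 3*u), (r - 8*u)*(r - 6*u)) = r - 6*u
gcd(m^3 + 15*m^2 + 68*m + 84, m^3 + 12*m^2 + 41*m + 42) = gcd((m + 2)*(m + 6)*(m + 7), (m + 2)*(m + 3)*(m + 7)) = m^2 + 9*m + 14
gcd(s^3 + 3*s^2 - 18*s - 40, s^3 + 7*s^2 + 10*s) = s^2 + 7*s + 10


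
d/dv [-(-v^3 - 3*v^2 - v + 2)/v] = 2*v + 3 + 2/v^2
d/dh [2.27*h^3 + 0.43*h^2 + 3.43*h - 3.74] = 6.81*h^2 + 0.86*h + 3.43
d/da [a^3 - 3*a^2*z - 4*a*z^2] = 3*a^2 - 6*a*z - 4*z^2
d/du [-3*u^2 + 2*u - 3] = 2 - 6*u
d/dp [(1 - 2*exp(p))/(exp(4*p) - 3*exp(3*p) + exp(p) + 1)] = ((2*exp(p) - 1)*(4*exp(3*p) - 9*exp(2*p) + 1) - 2*exp(4*p) + 6*exp(3*p) - 2*exp(p) - 2)*exp(p)/(exp(4*p) - 3*exp(3*p) + exp(p) + 1)^2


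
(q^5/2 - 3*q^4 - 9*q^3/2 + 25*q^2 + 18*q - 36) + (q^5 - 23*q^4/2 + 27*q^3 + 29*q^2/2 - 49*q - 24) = 3*q^5/2 - 29*q^4/2 + 45*q^3/2 + 79*q^2/2 - 31*q - 60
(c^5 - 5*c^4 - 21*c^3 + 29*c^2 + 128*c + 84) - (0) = c^5 - 5*c^4 - 21*c^3 + 29*c^2 + 128*c + 84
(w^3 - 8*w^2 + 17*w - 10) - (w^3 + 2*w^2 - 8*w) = -10*w^2 + 25*w - 10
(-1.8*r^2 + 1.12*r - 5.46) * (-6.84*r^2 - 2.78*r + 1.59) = 12.312*r^4 - 2.6568*r^3 + 31.3708*r^2 + 16.9596*r - 8.6814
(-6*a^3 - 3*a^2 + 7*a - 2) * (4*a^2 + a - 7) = -24*a^5 - 18*a^4 + 67*a^3 + 20*a^2 - 51*a + 14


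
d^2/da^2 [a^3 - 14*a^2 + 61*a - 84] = 6*a - 28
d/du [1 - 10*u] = -10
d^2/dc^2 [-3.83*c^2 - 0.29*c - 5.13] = -7.66000000000000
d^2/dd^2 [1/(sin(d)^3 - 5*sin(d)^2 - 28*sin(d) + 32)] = (-9*sin(d)^5 + 46*sin(d)^4 + 14*sin(d)^3 - 198*sin(d)^2 - 1640*sin(d) - 1888)/((sin(d) - 8)^3*(sin(d) - 1)^2*(sin(d) + 4)^3)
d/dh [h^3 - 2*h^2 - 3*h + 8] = 3*h^2 - 4*h - 3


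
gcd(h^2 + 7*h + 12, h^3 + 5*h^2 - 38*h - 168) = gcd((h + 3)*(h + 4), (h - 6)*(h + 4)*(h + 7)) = h + 4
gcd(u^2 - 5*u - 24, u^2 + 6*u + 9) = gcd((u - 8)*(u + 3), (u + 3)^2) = u + 3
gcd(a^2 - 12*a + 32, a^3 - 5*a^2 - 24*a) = a - 8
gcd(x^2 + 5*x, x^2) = x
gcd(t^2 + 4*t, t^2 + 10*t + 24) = t + 4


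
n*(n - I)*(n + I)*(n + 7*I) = n^4 + 7*I*n^3 + n^2 + 7*I*n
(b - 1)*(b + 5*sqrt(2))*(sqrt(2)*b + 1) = sqrt(2)*b^3 - sqrt(2)*b^2 + 11*b^2 - 11*b + 5*sqrt(2)*b - 5*sqrt(2)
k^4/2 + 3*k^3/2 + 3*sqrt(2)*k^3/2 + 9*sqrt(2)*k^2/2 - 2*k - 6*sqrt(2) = (k/2 + 1)*(k - 1)*(k + 2)*(k + 3*sqrt(2))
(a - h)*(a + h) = a^2 - h^2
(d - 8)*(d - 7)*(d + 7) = d^3 - 8*d^2 - 49*d + 392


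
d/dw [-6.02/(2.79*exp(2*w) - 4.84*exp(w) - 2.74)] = (33.5916*exp(w) - 29.1368)*exp(w)/(-2.79*exp(2*w) + 4.84*exp(w) + 2.74)^2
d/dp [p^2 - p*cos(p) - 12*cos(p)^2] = p*sin(p) + 2*p + 12*sin(2*p) - cos(p)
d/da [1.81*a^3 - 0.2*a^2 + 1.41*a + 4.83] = 5.43*a^2 - 0.4*a + 1.41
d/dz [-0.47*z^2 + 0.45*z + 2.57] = 0.45 - 0.94*z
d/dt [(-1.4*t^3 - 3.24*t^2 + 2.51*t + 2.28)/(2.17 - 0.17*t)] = (0.476*t^3 - 8.5632*t^2 - 14.0616*t + 5.8343)/(0.0289*t^2 - 0.7378*t + 4.7089)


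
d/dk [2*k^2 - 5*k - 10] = 4*k - 5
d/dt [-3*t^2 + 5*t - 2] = 5 - 6*t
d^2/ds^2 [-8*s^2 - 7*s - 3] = -16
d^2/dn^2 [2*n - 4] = 0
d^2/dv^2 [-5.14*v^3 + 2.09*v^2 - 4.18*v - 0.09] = 4.18 - 30.84*v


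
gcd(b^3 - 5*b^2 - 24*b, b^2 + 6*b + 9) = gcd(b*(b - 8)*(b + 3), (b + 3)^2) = b + 3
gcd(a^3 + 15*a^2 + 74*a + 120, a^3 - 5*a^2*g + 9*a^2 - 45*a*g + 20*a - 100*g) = a^2 + 9*a + 20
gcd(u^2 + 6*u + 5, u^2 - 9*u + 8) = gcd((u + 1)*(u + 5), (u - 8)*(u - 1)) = 1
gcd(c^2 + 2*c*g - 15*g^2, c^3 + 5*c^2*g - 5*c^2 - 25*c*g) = c + 5*g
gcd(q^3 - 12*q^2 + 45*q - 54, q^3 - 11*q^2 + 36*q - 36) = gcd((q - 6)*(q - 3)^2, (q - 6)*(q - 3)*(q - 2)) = q^2 - 9*q + 18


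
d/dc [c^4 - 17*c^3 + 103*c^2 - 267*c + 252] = 4*c^3 - 51*c^2 + 206*c - 267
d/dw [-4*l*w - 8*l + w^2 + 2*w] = -4*l + 2*w + 2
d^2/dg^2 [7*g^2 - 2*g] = 14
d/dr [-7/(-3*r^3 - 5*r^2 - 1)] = 7*r*(-9*r - 10)/(3*r^3 + 5*r^2 + 1)^2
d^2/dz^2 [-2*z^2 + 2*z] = -4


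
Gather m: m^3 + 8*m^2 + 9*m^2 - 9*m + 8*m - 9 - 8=m^3 + 17*m^2 - m - 17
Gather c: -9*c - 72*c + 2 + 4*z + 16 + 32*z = -81*c + 36*z + 18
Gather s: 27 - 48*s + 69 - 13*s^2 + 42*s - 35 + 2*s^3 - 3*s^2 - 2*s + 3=2*s^3 - 16*s^2 - 8*s + 64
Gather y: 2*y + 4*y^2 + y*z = 4*y^2 + y*(z + 2)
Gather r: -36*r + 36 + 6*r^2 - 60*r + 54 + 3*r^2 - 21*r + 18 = 9*r^2 - 117*r + 108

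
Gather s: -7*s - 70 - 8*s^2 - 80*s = -8*s^2 - 87*s - 70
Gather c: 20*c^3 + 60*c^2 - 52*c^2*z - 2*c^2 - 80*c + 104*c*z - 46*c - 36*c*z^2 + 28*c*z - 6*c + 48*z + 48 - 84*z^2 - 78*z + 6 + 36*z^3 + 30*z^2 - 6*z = 20*c^3 + c^2*(58 - 52*z) + c*(-36*z^2 + 132*z - 132) + 36*z^3 - 54*z^2 - 36*z + 54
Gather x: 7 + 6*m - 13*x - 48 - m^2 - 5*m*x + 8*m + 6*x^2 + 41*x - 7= -m^2 + 14*m + 6*x^2 + x*(28 - 5*m) - 48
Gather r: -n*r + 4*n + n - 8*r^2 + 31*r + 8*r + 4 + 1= 5*n - 8*r^2 + r*(39 - n) + 5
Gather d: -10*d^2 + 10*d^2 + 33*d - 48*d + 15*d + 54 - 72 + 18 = 0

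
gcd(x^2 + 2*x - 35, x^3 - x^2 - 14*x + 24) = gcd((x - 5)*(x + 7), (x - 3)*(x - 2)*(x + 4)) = 1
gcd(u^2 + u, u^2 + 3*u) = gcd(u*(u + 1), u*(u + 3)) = u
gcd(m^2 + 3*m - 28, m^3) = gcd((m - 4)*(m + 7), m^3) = 1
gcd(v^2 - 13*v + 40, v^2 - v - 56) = v - 8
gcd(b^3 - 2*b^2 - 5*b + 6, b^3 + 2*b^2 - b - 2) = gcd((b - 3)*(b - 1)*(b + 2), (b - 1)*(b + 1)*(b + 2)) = b^2 + b - 2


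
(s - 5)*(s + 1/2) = s^2 - 9*s/2 - 5/2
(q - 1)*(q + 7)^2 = q^3 + 13*q^2 + 35*q - 49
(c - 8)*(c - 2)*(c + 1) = c^3 - 9*c^2 + 6*c + 16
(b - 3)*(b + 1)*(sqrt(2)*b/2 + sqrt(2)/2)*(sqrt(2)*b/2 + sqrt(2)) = b^4/2 + b^3/2 - 7*b^2/2 - 13*b/2 - 3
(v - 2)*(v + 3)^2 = v^3 + 4*v^2 - 3*v - 18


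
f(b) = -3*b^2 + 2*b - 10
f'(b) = 2 - 6*b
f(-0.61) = -12.34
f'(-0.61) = 5.66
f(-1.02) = -15.16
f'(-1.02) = 8.12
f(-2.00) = -26.00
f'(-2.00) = 14.00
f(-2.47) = -33.24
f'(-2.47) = 16.82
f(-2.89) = -40.84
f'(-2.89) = 19.34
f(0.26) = -9.68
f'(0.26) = 0.44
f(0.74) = -10.16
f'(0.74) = -2.44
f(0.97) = -10.88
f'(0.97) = -3.82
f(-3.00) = -43.00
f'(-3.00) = 20.00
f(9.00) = -235.00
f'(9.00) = -52.00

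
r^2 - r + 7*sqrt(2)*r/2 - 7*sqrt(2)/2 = (r - 1)*(r + 7*sqrt(2)/2)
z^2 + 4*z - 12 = (z - 2)*(z + 6)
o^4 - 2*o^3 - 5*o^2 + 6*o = o*(o - 3)*(o - 1)*(o + 2)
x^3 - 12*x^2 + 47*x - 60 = (x - 5)*(x - 4)*(x - 3)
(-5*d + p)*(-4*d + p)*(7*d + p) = 140*d^3 - 43*d^2*p - 2*d*p^2 + p^3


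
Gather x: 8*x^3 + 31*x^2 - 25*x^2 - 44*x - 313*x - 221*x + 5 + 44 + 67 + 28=8*x^3 + 6*x^2 - 578*x + 144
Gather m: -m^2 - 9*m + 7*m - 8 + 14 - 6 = -m^2 - 2*m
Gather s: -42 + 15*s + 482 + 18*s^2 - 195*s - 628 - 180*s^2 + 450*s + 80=-162*s^2 + 270*s - 108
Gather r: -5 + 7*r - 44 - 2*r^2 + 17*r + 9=-2*r^2 + 24*r - 40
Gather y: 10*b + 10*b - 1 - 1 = 20*b - 2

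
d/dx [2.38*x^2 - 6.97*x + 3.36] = 4.76*x - 6.97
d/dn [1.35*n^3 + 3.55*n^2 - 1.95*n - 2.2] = 4.05*n^2 + 7.1*n - 1.95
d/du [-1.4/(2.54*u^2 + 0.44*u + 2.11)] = (7.112*u + 0.616)/(2.54*u^2 + 0.44*u + 2.11)^2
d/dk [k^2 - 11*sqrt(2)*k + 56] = 2*k - 11*sqrt(2)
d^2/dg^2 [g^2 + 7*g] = 2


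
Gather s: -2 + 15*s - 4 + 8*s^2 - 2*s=8*s^2 + 13*s - 6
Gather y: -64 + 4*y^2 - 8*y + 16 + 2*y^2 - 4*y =6*y^2 - 12*y - 48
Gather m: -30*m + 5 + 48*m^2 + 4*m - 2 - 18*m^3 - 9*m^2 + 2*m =-18*m^3 + 39*m^2 - 24*m + 3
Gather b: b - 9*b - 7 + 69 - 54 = 8 - 8*b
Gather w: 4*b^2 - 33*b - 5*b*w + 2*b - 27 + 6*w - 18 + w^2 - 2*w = 4*b^2 - 31*b + w^2 + w*(4 - 5*b) - 45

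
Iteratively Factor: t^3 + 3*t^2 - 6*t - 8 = (t + 4)*(t^2 - t - 2) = (t - 2)*(t + 4)*(t + 1)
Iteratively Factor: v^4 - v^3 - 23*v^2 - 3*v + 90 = (v - 2)*(v^3 + v^2 - 21*v - 45) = (v - 2)*(v + 3)*(v^2 - 2*v - 15) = (v - 2)*(v + 3)^2*(v - 5)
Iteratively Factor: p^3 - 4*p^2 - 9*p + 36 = (p - 3)*(p^2 - p - 12) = (p - 4)*(p - 3)*(p + 3)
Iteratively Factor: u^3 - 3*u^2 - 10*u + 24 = (u - 4)*(u^2 + u - 6) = (u - 4)*(u - 2)*(u + 3)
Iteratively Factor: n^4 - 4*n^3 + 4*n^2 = (n - 2)*(n^3 - 2*n^2) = n*(n - 2)*(n^2 - 2*n) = n*(n - 2)^2*(n)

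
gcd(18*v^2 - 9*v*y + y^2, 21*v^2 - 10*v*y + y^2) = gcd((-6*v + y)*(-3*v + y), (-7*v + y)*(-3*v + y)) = -3*v + y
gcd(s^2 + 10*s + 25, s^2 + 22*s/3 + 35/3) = s + 5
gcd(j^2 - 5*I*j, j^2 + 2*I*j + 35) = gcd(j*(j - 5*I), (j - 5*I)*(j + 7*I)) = j - 5*I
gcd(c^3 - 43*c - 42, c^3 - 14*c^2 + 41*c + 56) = c^2 - 6*c - 7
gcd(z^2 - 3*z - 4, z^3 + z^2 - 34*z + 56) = z - 4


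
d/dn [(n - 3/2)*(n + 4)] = 2*n + 5/2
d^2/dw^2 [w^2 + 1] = 2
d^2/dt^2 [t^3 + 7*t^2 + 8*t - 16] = 6*t + 14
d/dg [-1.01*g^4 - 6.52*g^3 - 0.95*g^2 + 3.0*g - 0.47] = -4.04*g^3 - 19.56*g^2 - 1.9*g + 3.0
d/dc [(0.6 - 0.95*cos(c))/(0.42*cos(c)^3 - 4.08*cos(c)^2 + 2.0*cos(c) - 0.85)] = (-0.798*cos(c)^3 + 4.632*cos(c)^2 - 4.896*cos(c) + 0.3925)*sin(c)/(0.1764*cos(c)^6 - 3.4272*cos(c)^5 + 18.3264*cos(c)^4 - 17.034*cos(c)^3 + 10.936*cos(c)^2 - 3.4*cos(c) + 0.7225)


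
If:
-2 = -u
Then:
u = 2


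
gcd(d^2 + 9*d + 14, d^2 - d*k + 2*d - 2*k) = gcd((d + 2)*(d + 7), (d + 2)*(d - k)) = d + 2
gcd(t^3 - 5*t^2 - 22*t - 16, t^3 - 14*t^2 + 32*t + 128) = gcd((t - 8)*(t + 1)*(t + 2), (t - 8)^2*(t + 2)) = t^2 - 6*t - 16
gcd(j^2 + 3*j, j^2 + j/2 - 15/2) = j + 3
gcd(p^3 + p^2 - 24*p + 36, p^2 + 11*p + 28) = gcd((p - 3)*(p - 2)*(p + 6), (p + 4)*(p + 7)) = 1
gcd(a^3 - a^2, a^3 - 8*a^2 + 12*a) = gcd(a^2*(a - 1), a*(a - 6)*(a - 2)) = a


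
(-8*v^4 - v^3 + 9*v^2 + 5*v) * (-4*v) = 32*v^5 + 4*v^4 - 36*v^3 - 20*v^2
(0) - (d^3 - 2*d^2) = -d^3 + 2*d^2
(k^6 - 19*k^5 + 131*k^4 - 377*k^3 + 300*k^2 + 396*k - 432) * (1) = k^6 - 19*k^5 + 131*k^4 - 377*k^3 + 300*k^2 + 396*k - 432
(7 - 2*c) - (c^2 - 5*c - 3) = -c^2 + 3*c + 10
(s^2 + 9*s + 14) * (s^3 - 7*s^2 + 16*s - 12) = s^5 + 2*s^4 - 33*s^3 + 34*s^2 + 116*s - 168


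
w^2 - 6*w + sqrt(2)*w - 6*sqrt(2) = (w - 6)*(w + sqrt(2))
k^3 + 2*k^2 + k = k*(k + 1)^2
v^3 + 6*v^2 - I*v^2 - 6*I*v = v*(v + 6)*(v - I)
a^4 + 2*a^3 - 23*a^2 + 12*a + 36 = (a - 3)*(a - 2)*(a + 1)*(a + 6)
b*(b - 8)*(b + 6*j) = b^3 + 6*b^2*j - 8*b^2 - 48*b*j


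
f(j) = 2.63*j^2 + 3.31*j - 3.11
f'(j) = 5.26*j + 3.31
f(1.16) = 4.27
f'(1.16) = 9.41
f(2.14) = 16.02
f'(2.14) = 14.57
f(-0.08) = -3.36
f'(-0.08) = 2.89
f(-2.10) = 1.54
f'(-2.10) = -7.74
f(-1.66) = -1.36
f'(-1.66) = -5.42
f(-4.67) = 38.79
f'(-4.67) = -21.25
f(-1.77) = -0.73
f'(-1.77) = -6.00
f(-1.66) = -1.36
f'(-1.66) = -5.42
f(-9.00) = 180.13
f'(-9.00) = -44.03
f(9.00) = 239.71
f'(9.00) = 50.65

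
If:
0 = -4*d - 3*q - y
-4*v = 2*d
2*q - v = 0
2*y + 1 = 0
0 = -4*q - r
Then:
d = 2/13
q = -1/26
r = 2/13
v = -1/13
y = -1/2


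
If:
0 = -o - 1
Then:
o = -1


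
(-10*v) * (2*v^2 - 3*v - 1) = -20*v^3 + 30*v^2 + 10*v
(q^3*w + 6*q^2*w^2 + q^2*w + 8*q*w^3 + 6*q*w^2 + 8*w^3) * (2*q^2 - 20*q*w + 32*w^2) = 2*q^5*w - 8*q^4*w^2 + 2*q^4*w - 72*q^3*w^3 - 8*q^3*w^2 + 32*q^2*w^4 - 72*q^2*w^3 + 256*q*w^5 + 32*q*w^4 + 256*w^5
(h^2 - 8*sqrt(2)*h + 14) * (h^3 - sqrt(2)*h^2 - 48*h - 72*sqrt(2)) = h^5 - 9*sqrt(2)*h^4 - 18*h^3 + 298*sqrt(2)*h^2 + 480*h - 1008*sqrt(2)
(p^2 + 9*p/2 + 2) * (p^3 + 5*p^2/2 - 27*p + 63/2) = p^5 + 7*p^4 - 55*p^3/4 - 85*p^2 + 351*p/4 + 63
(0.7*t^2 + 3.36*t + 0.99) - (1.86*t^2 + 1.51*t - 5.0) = -1.16*t^2 + 1.85*t + 5.99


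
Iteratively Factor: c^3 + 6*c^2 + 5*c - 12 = (c + 3)*(c^2 + 3*c - 4) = (c + 3)*(c + 4)*(c - 1)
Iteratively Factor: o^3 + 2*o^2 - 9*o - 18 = (o + 2)*(o^2 - 9) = (o + 2)*(o + 3)*(o - 3)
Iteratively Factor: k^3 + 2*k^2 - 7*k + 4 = (k - 1)*(k^2 + 3*k - 4) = (k - 1)^2*(k + 4)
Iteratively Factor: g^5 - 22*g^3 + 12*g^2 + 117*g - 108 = (g - 3)*(g^4 + 3*g^3 - 13*g^2 - 27*g + 36) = (g - 3)*(g + 4)*(g^3 - g^2 - 9*g + 9) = (g - 3)*(g - 1)*(g + 4)*(g^2 - 9) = (g - 3)^2*(g - 1)*(g + 4)*(g + 3)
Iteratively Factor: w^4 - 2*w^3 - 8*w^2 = (w - 4)*(w^3 + 2*w^2) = w*(w - 4)*(w^2 + 2*w) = w*(w - 4)*(w + 2)*(w)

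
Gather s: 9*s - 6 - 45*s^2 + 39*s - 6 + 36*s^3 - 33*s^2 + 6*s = 36*s^3 - 78*s^2 + 54*s - 12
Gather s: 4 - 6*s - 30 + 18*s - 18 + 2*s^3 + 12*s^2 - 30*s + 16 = 2*s^3 + 12*s^2 - 18*s - 28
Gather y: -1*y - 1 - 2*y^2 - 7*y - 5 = -2*y^2 - 8*y - 6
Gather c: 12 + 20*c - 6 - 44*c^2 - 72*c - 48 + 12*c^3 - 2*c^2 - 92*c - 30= 12*c^3 - 46*c^2 - 144*c - 72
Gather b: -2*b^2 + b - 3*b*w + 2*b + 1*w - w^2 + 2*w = -2*b^2 + b*(3 - 3*w) - w^2 + 3*w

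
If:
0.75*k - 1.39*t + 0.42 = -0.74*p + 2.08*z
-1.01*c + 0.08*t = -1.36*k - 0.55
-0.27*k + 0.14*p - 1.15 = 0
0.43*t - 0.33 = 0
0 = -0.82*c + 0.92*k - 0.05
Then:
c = -3.39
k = -2.97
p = 2.49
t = 0.77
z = -0.49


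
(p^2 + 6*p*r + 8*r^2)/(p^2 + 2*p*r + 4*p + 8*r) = (p + 4*r)/(p + 4)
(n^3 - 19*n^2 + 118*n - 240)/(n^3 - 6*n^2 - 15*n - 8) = (n^2 - 11*n + 30)/(n^2 + 2*n + 1)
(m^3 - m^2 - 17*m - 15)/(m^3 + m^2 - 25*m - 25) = (m + 3)/(m + 5)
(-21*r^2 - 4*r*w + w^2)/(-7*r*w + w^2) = (3*r + w)/w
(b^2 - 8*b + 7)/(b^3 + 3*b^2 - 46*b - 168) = (b - 1)/(b^2 + 10*b + 24)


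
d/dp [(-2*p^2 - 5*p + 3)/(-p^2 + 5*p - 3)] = 3*p*(6 - 5*p)/(p^4 - 10*p^3 + 31*p^2 - 30*p + 9)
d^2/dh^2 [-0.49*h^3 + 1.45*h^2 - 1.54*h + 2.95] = 2.9 - 2.94*h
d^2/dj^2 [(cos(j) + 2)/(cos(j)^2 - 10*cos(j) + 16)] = (-9*(1 - cos(2*j))^2*cos(j)/4 - 9*(1 - cos(2*j))^2/2 - 673*cos(j) - 128*cos(2*j) + 75*cos(3*j)/2 + cos(5*j)/2 + 546)/((cos(j) - 8)^3*(cos(j) - 2)^3)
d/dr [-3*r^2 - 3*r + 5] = -6*r - 3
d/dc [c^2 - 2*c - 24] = 2*c - 2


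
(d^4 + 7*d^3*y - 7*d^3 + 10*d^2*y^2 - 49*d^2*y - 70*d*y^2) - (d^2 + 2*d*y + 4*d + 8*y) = d^4 + 7*d^3*y - 7*d^3 + 10*d^2*y^2 - 49*d^2*y - d^2 - 70*d*y^2 - 2*d*y - 4*d - 8*y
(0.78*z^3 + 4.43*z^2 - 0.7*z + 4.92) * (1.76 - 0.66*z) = -0.5148*z^4 - 1.551*z^3 + 8.2588*z^2 - 4.4792*z + 8.6592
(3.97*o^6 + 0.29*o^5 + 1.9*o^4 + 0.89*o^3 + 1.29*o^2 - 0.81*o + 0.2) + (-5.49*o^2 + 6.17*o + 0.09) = 3.97*o^6 + 0.29*o^5 + 1.9*o^4 + 0.89*o^3 - 4.2*o^2 + 5.36*o + 0.29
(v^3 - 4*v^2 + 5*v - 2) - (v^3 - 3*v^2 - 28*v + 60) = -v^2 + 33*v - 62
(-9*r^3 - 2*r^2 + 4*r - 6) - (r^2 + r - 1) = -9*r^3 - 3*r^2 + 3*r - 5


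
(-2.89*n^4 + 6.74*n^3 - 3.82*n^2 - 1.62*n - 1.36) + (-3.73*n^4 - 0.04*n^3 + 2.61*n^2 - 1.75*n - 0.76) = -6.62*n^4 + 6.7*n^3 - 1.21*n^2 - 3.37*n - 2.12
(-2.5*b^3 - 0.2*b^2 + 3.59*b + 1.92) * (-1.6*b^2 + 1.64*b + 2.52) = 4.0*b^5 - 3.78*b^4 - 12.372*b^3 + 2.3116*b^2 + 12.1956*b + 4.8384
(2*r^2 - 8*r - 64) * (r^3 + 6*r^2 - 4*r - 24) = 2*r^5 + 4*r^4 - 120*r^3 - 400*r^2 + 448*r + 1536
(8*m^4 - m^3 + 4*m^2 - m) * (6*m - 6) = 48*m^5 - 54*m^4 + 30*m^3 - 30*m^2 + 6*m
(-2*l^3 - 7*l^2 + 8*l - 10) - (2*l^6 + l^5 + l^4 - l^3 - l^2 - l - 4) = -2*l^6 - l^5 - l^4 - l^3 - 6*l^2 + 9*l - 6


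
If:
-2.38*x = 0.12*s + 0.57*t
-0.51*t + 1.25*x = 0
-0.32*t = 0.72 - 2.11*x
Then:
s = -17.09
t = 1.33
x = 0.54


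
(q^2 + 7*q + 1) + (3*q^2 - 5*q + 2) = 4*q^2 + 2*q + 3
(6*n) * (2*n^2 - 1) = 12*n^3 - 6*n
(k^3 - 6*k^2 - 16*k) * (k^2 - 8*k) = k^5 - 14*k^4 + 32*k^3 + 128*k^2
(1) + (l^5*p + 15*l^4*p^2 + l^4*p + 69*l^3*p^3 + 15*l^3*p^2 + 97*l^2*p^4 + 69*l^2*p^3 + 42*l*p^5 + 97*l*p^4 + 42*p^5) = l^5*p + 15*l^4*p^2 + l^4*p + 69*l^3*p^3 + 15*l^3*p^2 + 97*l^2*p^4 + 69*l^2*p^3 + 42*l*p^5 + 97*l*p^4 + 42*p^5 + 1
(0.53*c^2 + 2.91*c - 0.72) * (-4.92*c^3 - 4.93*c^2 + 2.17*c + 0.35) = -2.6076*c^5 - 16.9301*c^4 - 9.6538*c^3 + 10.0498*c^2 - 0.5439*c - 0.252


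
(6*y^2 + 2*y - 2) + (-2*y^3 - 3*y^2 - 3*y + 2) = -2*y^3 + 3*y^2 - y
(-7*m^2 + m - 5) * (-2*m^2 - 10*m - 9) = 14*m^4 + 68*m^3 + 63*m^2 + 41*m + 45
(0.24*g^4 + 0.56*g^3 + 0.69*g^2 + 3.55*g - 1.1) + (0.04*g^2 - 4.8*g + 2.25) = 0.24*g^4 + 0.56*g^3 + 0.73*g^2 - 1.25*g + 1.15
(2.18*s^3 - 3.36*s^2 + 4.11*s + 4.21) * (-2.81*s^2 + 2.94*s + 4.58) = -6.1258*s^5 + 15.8508*s^4 - 11.4431*s^3 - 15.1355*s^2 + 31.2012*s + 19.2818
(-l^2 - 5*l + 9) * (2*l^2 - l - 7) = -2*l^4 - 9*l^3 + 30*l^2 + 26*l - 63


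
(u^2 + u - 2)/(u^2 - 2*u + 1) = (u + 2)/(u - 1)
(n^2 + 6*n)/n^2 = (n + 6)/n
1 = 1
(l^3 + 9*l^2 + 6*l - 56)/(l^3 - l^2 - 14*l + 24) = (l + 7)/(l - 3)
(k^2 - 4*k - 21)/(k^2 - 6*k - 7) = (k + 3)/(k + 1)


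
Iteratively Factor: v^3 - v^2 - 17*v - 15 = (v + 1)*(v^2 - 2*v - 15) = (v + 1)*(v + 3)*(v - 5)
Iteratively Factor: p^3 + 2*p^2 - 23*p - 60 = (p + 4)*(p^2 - 2*p - 15) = (p - 5)*(p + 4)*(p + 3)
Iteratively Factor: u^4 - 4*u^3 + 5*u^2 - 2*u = (u - 1)*(u^3 - 3*u^2 + 2*u) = (u - 2)*(u - 1)*(u^2 - u) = (u - 2)*(u - 1)^2*(u)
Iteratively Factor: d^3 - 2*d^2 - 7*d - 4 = (d - 4)*(d^2 + 2*d + 1) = (d - 4)*(d + 1)*(d + 1)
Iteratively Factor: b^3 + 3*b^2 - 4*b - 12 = (b + 2)*(b^2 + b - 6) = (b + 2)*(b + 3)*(b - 2)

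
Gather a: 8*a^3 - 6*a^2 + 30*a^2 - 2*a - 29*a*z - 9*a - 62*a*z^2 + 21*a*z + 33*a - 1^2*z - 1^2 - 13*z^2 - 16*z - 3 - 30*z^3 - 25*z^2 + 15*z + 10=8*a^3 + 24*a^2 + a*(-62*z^2 - 8*z + 22) - 30*z^3 - 38*z^2 - 2*z + 6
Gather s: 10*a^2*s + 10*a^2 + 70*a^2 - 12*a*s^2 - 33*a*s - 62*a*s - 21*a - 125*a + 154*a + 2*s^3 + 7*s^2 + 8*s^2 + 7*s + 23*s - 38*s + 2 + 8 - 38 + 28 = 80*a^2 + 8*a + 2*s^3 + s^2*(15 - 12*a) + s*(10*a^2 - 95*a - 8)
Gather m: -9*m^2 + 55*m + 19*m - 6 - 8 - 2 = -9*m^2 + 74*m - 16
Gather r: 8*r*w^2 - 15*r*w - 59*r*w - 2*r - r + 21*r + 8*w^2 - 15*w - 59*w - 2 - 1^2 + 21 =r*(8*w^2 - 74*w + 18) + 8*w^2 - 74*w + 18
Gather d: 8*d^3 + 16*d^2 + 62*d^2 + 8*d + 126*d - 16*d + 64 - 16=8*d^3 + 78*d^2 + 118*d + 48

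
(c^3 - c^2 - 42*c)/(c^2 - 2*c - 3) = c*(-c^2 + c + 42)/(-c^2 + 2*c + 3)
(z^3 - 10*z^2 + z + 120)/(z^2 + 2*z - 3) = (z^2 - 13*z + 40)/(z - 1)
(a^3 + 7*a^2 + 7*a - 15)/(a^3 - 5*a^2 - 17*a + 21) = (a + 5)/(a - 7)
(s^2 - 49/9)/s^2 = 1 - 49/(9*s^2)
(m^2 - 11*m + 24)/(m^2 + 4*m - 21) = (m - 8)/(m + 7)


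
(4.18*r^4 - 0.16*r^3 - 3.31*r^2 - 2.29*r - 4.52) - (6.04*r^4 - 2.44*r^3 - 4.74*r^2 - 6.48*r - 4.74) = -1.86*r^4 + 2.28*r^3 + 1.43*r^2 + 4.19*r + 0.220000000000001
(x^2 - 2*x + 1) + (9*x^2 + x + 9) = 10*x^2 - x + 10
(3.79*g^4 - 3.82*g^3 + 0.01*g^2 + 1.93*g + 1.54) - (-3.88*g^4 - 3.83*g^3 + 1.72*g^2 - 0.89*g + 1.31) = 7.67*g^4 + 0.0100000000000002*g^3 - 1.71*g^2 + 2.82*g + 0.23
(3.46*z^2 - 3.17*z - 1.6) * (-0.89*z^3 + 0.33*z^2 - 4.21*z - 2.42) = -3.0794*z^5 + 3.9631*z^4 - 14.1887*z^3 + 4.4445*z^2 + 14.4074*z + 3.872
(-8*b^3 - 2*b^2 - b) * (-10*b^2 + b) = 80*b^5 + 12*b^4 + 8*b^3 - b^2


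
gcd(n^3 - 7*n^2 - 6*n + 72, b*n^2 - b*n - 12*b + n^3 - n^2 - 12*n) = n^2 - n - 12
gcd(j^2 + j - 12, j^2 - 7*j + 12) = j - 3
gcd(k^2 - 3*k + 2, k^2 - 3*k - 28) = 1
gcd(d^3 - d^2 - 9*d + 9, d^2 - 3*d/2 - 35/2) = 1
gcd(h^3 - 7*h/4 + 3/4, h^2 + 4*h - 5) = h - 1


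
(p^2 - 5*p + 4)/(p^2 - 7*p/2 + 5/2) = 2*(p - 4)/(2*p - 5)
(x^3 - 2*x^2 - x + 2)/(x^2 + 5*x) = (x^3 - 2*x^2 - x + 2)/(x*(x + 5))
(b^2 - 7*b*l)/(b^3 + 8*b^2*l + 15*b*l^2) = (b - 7*l)/(b^2 + 8*b*l + 15*l^2)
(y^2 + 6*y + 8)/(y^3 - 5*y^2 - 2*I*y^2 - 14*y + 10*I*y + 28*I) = (y + 4)/(y^2 - y*(7 + 2*I) + 14*I)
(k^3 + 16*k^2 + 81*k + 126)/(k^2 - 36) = (k^2 + 10*k + 21)/(k - 6)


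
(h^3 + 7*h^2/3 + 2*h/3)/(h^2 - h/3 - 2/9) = 3*h*(h + 2)/(3*h - 2)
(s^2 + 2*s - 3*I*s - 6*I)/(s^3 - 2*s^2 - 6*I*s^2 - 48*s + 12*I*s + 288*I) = (s^2 + s*(2 - 3*I) - 6*I)/(s^3 + s^2*(-2 - 6*I) + s*(-48 + 12*I) + 288*I)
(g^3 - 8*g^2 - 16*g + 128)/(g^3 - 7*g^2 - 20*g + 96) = (g - 4)/(g - 3)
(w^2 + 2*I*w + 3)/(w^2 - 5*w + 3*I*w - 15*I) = (w - I)/(w - 5)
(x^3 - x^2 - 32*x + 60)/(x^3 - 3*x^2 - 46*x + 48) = (x^2 - 7*x + 10)/(x^2 - 9*x + 8)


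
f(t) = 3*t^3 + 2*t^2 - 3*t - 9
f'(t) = 9*t^2 + 4*t - 3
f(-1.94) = -17.56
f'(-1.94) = 23.11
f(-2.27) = -26.98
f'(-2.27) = 34.30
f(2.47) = 41.00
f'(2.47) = 61.79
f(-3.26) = -81.90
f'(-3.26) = 79.61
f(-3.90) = -144.84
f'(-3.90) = 118.29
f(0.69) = -9.13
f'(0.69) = 4.04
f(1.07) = -6.25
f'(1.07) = 11.58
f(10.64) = 3799.15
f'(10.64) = 1058.45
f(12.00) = 5427.00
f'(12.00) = 1341.00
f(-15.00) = -9639.00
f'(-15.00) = 1962.00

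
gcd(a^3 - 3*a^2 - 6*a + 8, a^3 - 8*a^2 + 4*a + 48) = a^2 - 2*a - 8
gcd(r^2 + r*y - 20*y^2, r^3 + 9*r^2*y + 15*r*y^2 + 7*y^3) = 1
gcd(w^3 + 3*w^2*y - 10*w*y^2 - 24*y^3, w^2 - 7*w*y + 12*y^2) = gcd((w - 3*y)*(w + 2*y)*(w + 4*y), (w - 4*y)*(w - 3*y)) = -w + 3*y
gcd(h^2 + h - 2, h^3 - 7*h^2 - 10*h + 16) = h^2 + h - 2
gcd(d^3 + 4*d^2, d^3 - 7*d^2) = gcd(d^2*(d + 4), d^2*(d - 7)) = d^2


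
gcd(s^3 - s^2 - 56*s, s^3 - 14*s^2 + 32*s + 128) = s - 8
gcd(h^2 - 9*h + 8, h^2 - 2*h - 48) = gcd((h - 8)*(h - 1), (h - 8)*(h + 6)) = h - 8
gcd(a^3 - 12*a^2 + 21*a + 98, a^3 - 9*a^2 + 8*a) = 1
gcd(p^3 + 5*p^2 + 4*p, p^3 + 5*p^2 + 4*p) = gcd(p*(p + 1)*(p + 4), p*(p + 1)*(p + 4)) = p^3 + 5*p^2 + 4*p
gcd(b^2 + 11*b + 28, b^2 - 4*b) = 1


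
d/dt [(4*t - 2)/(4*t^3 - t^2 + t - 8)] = 2*(8*t^3 - 2*t^2 + 2*t - (2*t - 1)*(12*t^2 - 2*t + 1) - 16)/(4*t^3 - t^2 + t - 8)^2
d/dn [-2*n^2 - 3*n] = -4*n - 3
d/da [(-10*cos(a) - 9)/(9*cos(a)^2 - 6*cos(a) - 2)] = 2*(-45*cos(a)^2 - 81*cos(a) + 17)*sin(a)/(9*sin(a)^2 + 6*cos(a) - 7)^2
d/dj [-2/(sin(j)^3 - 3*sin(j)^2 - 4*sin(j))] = 2*(3*cos(j) - 6/tan(j) - 4*cos(j)/sin(j)^2)/((sin(j) - 4)^2*(sin(j) + 1)^2)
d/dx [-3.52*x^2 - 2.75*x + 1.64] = -7.04*x - 2.75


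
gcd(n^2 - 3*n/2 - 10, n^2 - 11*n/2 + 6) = n - 4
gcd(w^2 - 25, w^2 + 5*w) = w + 5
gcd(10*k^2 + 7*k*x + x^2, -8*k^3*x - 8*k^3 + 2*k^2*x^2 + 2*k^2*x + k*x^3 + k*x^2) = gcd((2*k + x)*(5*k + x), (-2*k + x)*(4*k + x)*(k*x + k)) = 1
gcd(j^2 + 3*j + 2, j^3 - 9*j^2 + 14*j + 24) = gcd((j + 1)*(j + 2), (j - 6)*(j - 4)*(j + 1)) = j + 1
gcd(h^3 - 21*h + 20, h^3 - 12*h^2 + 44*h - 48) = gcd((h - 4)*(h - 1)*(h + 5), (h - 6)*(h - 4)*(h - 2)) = h - 4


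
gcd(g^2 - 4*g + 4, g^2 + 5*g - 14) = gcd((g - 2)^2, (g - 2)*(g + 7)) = g - 2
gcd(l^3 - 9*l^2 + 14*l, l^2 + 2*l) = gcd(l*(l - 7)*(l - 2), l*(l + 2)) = l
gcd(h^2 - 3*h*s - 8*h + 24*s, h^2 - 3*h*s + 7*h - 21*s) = -h + 3*s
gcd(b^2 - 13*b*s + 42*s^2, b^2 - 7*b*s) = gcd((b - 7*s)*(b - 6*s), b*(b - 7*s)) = -b + 7*s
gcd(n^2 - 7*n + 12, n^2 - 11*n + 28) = n - 4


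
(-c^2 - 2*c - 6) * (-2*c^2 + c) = 2*c^4 + 3*c^3 + 10*c^2 - 6*c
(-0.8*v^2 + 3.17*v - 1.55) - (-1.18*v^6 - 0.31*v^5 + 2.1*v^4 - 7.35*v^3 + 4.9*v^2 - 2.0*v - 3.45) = 1.18*v^6 + 0.31*v^5 - 2.1*v^4 + 7.35*v^3 - 5.7*v^2 + 5.17*v + 1.9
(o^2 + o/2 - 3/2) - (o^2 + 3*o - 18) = 33/2 - 5*o/2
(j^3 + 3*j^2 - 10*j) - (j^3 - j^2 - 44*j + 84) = 4*j^2 + 34*j - 84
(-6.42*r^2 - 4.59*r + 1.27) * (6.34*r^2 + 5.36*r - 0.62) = -40.7028*r^4 - 63.5118*r^3 - 12.5702*r^2 + 9.653*r - 0.7874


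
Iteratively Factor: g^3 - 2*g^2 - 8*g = (g)*(g^2 - 2*g - 8) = g*(g - 4)*(g + 2)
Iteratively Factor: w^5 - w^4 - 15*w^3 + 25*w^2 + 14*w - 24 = (w - 2)*(w^4 + w^3 - 13*w^2 - w + 12) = (w - 2)*(w + 1)*(w^3 - 13*w + 12) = (w - 2)*(w + 1)*(w + 4)*(w^2 - 4*w + 3) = (w - 2)*(w - 1)*(w + 1)*(w + 4)*(w - 3)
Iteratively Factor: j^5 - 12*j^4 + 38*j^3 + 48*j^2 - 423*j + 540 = (j + 3)*(j^4 - 15*j^3 + 83*j^2 - 201*j + 180) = (j - 3)*(j + 3)*(j^3 - 12*j^2 + 47*j - 60) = (j - 4)*(j - 3)*(j + 3)*(j^2 - 8*j + 15) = (j - 4)*(j - 3)^2*(j + 3)*(j - 5)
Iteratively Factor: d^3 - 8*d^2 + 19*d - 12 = (d - 4)*(d^2 - 4*d + 3) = (d - 4)*(d - 1)*(d - 3)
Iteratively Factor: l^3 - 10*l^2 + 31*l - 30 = (l - 2)*(l^2 - 8*l + 15) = (l - 5)*(l - 2)*(l - 3)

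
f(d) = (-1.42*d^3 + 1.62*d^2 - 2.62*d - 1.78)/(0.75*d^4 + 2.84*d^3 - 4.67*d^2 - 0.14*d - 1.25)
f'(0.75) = 0.44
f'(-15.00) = 0.02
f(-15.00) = 0.19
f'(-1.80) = 0.18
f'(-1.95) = 0.19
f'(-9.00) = 0.12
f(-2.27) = -0.76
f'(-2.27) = 0.24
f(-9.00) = 0.48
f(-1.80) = -0.66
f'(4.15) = 0.05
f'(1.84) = 2.50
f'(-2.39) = 0.26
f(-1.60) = -0.63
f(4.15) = -0.25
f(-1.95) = -0.69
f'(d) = (-4.26*d^2 + 3.24*d - 2.62)/(0.75*d^4 + 2.84*d^3 - 4.67*d^2 - 0.14*d - 1.25) + (-3.0*d^3 - 8.52*d^2 + 9.34*d + 0.14)*(-1.42*d^3 + 1.62*d^2 - 2.62*d - 1.78)/(0.75*d^4 + 2.84*d^3 - 4.67*d^2 - 0.14*d - 1.25)^2 = (1.065*d^6 - 2.43*d^5 + 7.9256*d^4 + 20.6192*d^3 + 8.0284*d^2 - 20.6752*d + 3.0258)/(0.5625*d^8 + 4.26*d^7 + 1.0606*d^6 - 26.7356*d^5 + 19.1387*d^4 - 5.7924*d^3 + 11.6946*d^2 + 0.35*d + 1.5625)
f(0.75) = 1.35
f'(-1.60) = 0.17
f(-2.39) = -0.79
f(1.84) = -1.11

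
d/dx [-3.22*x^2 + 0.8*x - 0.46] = 0.8 - 6.44*x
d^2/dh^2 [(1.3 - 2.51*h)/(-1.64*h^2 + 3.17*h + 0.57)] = ((20.1774 - 24.6984*h)*(-1.64*h^2 + 3.17*h + 0.57) - (2.51*h - 1.3)*(3.28*h - 3.17)*(6.56*h - 6.34))/(-1.64*h^2 + 3.17*h + 0.57)^3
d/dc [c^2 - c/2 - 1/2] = 2*c - 1/2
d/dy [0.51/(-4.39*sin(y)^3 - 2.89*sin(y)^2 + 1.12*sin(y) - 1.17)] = (6.7167*sin(y)^2 + 2.9478*sin(y) - 0.5712)*cos(y)/(4.39*sin(y)^3 + 2.89*sin(y)^2 - 1.12*sin(y) + 1.17)^2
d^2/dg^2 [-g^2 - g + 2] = -2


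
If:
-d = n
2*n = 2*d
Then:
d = 0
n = 0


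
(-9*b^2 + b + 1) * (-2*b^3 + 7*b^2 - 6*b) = 18*b^5 - 65*b^4 + 59*b^3 + b^2 - 6*b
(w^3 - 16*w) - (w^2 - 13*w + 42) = w^3 - w^2 - 3*w - 42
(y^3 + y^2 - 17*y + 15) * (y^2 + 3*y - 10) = y^5 + 4*y^4 - 24*y^3 - 46*y^2 + 215*y - 150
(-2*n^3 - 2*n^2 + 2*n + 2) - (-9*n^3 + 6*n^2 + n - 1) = 7*n^3 - 8*n^2 + n + 3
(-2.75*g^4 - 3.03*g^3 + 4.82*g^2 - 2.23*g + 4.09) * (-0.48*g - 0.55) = 1.32*g^5 + 2.9669*g^4 - 0.6471*g^3 - 1.5806*g^2 - 0.7367*g - 2.2495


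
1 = 1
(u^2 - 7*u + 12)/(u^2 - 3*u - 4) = (u - 3)/(u + 1)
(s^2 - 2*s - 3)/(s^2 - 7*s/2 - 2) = 2*(-s^2 + 2*s + 3)/(-2*s^2 + 7*s + 4)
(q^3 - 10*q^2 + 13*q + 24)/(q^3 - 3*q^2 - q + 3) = (q - 8)/(q - 1)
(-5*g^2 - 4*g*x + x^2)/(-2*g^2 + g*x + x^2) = (-5*g^2 - 4*g*x + x^2)/(-2*g^2 + g*x + x^2)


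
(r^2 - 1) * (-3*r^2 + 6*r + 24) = -3*r^4 + 6*r^3 + 27*r^2 - 6*r - 24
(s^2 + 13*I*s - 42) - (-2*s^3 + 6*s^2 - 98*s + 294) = 2*s^3 - 5*s^2 + 98*s + 13*I*s - 336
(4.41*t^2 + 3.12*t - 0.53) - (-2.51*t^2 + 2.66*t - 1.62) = 6.92*t^2 + 0.46*t + 1.09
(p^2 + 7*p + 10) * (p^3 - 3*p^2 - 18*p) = p^5 + 4*p^4 - 29*p^3 - 156*p^2 - 180*p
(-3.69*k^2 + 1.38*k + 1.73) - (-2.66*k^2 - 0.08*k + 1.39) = -1.03*k^2 + 1.46*k + 0.34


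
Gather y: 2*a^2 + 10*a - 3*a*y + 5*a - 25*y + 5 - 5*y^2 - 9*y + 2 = 2*a^2 + 15*a - 5*y^2 + y*(-3*a - 34) + 7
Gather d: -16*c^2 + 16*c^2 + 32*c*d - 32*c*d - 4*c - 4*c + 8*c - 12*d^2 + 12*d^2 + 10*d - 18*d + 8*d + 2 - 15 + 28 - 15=0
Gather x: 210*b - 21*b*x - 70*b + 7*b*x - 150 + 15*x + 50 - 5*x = 140*b + x*(10 - 14*b) - 100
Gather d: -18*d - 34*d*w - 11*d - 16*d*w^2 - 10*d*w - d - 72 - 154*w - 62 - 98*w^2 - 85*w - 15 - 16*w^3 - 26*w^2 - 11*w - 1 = d*(-16*w^2 - 44*w - 30) - 16*w^3 - 124*w^2 - 250*w - 150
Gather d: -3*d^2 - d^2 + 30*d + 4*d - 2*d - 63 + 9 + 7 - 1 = -4*d^2 + 32*d - 48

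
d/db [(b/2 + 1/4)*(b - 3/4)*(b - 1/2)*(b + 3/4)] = b*(32*b^2 - 13)/16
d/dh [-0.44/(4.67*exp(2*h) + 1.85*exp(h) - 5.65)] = (4.1096*exp(h) + 0.814)*exp(h)/(4.67*exp(2*h) + 1.85*exp(h) - 5.65)^2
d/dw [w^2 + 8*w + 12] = 2*w + 8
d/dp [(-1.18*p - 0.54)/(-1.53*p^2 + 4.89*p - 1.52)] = (-1.8054*p^2 - 1.6524*p + 4.4342)/(2.3409*p^4 - 14.9634*p^3 + 28.5633*p^2 - 14.8656*p + 2.3104)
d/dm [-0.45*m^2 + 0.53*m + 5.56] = 0.53 - 0.9*m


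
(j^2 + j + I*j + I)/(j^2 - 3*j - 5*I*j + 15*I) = (j^2 + j + I*j + I)/(j^2 - 3*j - 5*I*j + 15*I)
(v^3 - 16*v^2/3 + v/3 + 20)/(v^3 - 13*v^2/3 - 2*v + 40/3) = (v - 3)/(v - 2)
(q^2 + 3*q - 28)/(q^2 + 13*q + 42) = (q - 4)/(q + 6)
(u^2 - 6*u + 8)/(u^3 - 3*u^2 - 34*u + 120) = (u - 2)/(u^2 + u - 30)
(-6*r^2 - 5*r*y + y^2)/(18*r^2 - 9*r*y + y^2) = (r + y)/(-3*r + y)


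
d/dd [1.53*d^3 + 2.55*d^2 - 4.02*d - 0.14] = 4.59*d^2 + 5.1*d - 4.02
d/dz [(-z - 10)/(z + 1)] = 9/(z + 1)^2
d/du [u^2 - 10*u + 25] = 2*u - 10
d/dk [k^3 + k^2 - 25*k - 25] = 3*k^2 + 2*k - 25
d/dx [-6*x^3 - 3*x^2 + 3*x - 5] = -18*x^2 - 6*x + 3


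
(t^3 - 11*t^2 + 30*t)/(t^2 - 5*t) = t - 6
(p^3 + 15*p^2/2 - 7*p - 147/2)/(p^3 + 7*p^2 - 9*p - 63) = (p + 7/2)/(p + 3)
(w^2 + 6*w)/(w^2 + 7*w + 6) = w/(w + 1)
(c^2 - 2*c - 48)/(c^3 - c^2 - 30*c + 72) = (c - 8)/(c^2 - 7*c + 12)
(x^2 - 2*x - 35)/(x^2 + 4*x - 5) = (x - 7)/(x - 1)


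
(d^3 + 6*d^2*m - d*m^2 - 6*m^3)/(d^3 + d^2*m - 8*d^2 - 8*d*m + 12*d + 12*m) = (d^2 + 5*d*m - 6*m^2)/(d^2 - 8*d + 12)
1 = 1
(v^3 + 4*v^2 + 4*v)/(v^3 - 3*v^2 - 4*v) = (v^2 + 4*v + 4)/(v^2 - 3*v - 4)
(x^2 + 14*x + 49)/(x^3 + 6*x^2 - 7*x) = (x + 7)/(x*(x - 1))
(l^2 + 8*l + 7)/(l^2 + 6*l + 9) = (l^2 + 8*l + 7)/(l^2 + 6*l + 9)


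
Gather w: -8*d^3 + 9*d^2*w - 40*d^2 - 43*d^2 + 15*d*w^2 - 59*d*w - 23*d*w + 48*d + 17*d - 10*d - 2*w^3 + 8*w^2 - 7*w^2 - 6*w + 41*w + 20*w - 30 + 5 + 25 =-8*d^3 - 83*d^2 + 55*d - 2*w^3 + w^2*(15*d + 1) + w*(9*d^2 - 82*d + 55)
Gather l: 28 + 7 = 35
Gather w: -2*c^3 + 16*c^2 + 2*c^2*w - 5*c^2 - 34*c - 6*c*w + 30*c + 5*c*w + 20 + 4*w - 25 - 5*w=-2*c^3 + 11*c^2 - 4*c + w*(2*c^2 - c - 1) - 5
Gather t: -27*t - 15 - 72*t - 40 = -99*t - 55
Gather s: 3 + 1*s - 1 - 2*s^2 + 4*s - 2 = -2*s^2 + 5*s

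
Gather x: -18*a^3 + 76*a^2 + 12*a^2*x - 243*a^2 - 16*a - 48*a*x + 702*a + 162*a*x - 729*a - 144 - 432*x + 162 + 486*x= -18*a^3 - 167*a^2 - 43*a + x*(12*a^2 + 114*a + 54) + 18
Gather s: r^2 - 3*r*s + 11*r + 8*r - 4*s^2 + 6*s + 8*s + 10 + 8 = r^2 + 19*r - 4*s^2 + s*(14 - 3*r) + 18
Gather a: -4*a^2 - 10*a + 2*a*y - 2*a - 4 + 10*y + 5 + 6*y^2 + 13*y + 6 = -4*a^2 + a*(2*y - 12) + 6*y^2 + 23*y + 7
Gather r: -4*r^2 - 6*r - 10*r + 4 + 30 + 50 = -4*r^2 - 16*r + 84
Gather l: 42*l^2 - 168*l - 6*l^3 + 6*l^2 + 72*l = -6*l^3 + 48*l^2 - 96*l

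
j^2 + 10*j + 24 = (j + 4)*(j + 6)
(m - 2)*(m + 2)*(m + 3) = m^3 + 3*m^2 - 4*m - 12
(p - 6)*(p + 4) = p^2 - 2*p - 24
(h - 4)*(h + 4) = h^2 - 16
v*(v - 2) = v^2 - 2*v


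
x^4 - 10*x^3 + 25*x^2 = x^2*(x - 5)^2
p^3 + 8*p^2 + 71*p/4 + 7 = (p + 1/2)*(p + 7/2)*(p + 4)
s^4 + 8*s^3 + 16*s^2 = s^2*(s + 4)^2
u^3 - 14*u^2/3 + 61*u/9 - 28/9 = (u - 7/3)*(u - 4/3)*(u - 1)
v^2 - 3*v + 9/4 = (v - 3/2)^2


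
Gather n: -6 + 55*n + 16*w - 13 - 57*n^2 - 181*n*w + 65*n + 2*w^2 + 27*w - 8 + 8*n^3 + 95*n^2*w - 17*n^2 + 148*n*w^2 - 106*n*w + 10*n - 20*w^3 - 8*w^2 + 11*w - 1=8*n^3 + n^2*(95*w - 74) + n*(148*w^2 - 287*w + 130) - 20*w^3 - 6*w^2 + 54*w - 28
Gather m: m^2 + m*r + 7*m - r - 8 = m^2 + m*(r + 7) - r - 8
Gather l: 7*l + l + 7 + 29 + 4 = 8*l + 40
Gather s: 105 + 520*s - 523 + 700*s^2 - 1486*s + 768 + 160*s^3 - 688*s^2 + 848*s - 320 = 160*s^3 + 12*s^2 - 118*s + 30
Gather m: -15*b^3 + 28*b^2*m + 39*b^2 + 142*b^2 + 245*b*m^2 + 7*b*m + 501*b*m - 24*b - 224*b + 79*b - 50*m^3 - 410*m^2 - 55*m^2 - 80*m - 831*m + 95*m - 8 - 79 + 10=-15*b^3 + 181*b^2 - 169*b - 50*m^3 + m^2*(245*b - 465) + m*(28*b^2 + 508*b - 816) - 77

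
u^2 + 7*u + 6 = (u + 1)*(u + 6)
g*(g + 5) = g^2 + 5*g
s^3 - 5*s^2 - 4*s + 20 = (s - 5)*(s - 2)*(s + 2)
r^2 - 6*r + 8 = (r - 4)*(r - 2)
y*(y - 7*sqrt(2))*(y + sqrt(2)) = y^3 - 6*sqrt(2)*y^2 - 14*y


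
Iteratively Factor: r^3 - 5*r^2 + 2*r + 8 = (r - 2)*(r^2 - 3*r - 4) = (r - 2)*(r + 1)*(r - 4)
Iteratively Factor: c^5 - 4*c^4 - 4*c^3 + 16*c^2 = (c - 4)*(c^4 - 4*c^2) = c*(c - 4)*(c^3 - 4*c) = c^2*(c - 4)*(c^2 - 4) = c^2*(c - 4)*(c - 2)*(c + 2)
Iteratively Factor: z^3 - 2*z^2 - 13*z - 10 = (z + 1)*(z^2 - 3*z - 10) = (z - 5)*(z + 1)*(z + 2)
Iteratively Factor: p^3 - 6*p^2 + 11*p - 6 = (p - 2)*(p^2 - 4*p + 3) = (p - 3)*(p - 2)*(p - 1)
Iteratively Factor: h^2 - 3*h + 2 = (h - 2)*(h - 1)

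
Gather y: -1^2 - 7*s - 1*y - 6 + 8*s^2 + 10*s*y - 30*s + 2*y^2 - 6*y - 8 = 8*s^2 - 37*s + 2*y^2 + y*(10*s - 7) - 15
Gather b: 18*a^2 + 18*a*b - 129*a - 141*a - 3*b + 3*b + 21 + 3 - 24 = 18*a^2 + 18*a*b - 270*a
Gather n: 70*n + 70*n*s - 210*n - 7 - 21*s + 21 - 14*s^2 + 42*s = n*(70*s - 140) - 14*s^2 + 21*s + 14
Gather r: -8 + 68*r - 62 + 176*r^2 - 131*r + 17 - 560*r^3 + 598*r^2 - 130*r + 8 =-560*r^3 + 774*r^2 - 193*r - 45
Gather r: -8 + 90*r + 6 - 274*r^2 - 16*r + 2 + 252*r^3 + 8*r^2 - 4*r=252*r^3 - 266*r^2 + 70*r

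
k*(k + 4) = k^2 + 4*k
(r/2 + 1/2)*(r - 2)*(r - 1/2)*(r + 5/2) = r^4/2 + r^3/2 - 21*r^2/8 - 11*r/8 + 5/4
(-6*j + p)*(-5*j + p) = 30*j^2 - 11*j*p + p^2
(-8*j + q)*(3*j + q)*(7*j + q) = -168*j^3 - 59*j^2*q + 2*j*q^2 + q^3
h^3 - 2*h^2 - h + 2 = (h - 2)*(h - 1)*(h + 1)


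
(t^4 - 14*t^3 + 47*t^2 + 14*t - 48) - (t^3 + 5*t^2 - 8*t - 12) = t^4 - 15*t^3 + 42*t^2 + 22*t - 36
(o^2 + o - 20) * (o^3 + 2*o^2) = o^5 + 3*o^4 - 18*o^3 - 40*o^2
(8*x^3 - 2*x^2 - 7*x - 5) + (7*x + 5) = 8*x^3 - 2*x^2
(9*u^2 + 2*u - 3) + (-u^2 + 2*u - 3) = 8*u^2 + 4*u - 6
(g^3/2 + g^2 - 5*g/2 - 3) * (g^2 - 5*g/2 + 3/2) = g^5/2 - g^4/4 - 17*g^3/4 + 19*g^2/4 + 15*g/4 - 9/2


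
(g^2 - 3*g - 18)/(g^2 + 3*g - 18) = (g^2 - 3*g - 18)/(g^2 + 3*g - 18)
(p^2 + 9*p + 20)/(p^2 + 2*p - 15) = (p + 4)/(p - 3)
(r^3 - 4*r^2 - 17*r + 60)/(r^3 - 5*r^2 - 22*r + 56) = (r^2 - 8*r + 15)/(r^2 - 9*r + 14)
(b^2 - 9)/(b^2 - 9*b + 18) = (b + 3)/(b - 6)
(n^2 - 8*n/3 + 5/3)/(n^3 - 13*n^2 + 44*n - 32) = (n - 5/3)/(n^2 - 12*n + 32)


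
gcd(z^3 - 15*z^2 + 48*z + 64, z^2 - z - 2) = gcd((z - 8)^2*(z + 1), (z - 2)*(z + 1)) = z + 1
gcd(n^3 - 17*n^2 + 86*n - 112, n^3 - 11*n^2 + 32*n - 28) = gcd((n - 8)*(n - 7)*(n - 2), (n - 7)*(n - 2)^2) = n^2 - 9*n + 14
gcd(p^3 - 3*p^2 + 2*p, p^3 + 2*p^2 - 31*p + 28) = p - 1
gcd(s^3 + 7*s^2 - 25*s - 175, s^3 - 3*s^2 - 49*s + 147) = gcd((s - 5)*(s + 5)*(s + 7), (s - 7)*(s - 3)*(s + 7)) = s + 7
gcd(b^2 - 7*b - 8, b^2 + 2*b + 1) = b + 1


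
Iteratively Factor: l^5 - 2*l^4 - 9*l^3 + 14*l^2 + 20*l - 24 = (l - 2)*(l^4 - 9*l^2 - 4*l + 12) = (l - 2)*(l - 1)*(l^3 + l^2 - 8*l - 12) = (l - 2)*(l - 1)*(l + 2)*(l^2 - l - 6) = (l - 2)*(l - 1)*(l + 2)^2*(l - 3)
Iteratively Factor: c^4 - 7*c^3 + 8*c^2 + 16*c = (c + 1)*(c^3 - 8*c^2 + 16*c) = c*(c + 1)*(c^2 - 8*c + 16) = c*(c - 4)*(c + 1)*(c - 4)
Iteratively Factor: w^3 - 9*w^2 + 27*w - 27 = (w - 3)*(w^2 - 6*w + 9) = (w - 3)^2*(w - 3)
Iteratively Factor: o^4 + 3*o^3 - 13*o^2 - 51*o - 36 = (o - 4)*(o^3 + 7*o^2 + 15*o + 9) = (o - 4)*(o + 1)*(o^2 + 6*o + 9) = (o - 4)*(o + 1)*(o + 3)*(o + 3)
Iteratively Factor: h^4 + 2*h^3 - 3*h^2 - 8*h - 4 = (h + 2)*(h^3 - 3*h - 2) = (h - 2)*(h + 2)*(h^2 + 2*h + 1) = (h - 2)*(h + 1)*(h + 2)*(h + 1)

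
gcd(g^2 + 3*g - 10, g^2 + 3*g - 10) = g^2 + 3*g - 10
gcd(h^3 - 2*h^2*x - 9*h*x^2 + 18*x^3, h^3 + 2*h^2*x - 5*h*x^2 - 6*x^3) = -h^2 - h*x + 6*x^2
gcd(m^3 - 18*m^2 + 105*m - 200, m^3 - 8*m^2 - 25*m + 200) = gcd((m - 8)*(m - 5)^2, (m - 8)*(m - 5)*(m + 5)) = m^2 - 13*m + 40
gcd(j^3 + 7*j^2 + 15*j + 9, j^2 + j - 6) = j + 3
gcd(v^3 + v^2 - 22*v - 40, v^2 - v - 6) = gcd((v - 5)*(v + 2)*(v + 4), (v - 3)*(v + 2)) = v + 2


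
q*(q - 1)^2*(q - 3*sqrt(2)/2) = q^4 - 3*sqrt(2)*q^3/2 - 2*q^3 + q^2 + 3*sqrt(2)*q^2 - 3*sqrt(2)*q/2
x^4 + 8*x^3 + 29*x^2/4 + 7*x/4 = x*(x + 1/2)^2*(x + 7)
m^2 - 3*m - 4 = (m - 4)*(m + 1)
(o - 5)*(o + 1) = o^2 - 4*o - 5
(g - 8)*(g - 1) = g^2 - 9*g + 8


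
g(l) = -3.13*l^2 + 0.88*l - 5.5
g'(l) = 0.88 - 6.26*l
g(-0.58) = -7.06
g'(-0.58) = 4.51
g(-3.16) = -39.54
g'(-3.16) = 20.66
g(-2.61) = -29.12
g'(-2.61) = 17.22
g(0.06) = -5.46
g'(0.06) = 0.50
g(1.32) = -9.79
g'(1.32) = -7.38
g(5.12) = -83.05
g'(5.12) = -31.17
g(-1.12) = -10.41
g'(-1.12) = 7.89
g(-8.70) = -250.07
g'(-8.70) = 55.34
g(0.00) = -5.50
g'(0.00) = 0.88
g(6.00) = -112.90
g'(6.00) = -36.68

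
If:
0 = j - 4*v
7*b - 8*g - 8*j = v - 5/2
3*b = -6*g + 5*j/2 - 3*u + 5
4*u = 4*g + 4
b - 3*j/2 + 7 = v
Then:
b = 5187/464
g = -287/464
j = 1205/116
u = 177/464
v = 1205/464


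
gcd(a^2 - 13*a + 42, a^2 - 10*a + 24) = a - 6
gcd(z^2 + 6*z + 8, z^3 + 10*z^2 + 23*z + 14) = z + 2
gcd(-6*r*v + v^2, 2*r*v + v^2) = v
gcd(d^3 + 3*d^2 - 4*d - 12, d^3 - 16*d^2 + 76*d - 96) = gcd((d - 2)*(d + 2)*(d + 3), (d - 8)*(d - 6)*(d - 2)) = d - 2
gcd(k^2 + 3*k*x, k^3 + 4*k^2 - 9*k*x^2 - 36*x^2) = k + 3*x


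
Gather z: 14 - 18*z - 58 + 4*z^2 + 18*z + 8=4*z^2 - 36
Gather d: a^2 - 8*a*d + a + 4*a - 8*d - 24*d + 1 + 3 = a^2 + 5*a + d*(-8*a - 32) + 4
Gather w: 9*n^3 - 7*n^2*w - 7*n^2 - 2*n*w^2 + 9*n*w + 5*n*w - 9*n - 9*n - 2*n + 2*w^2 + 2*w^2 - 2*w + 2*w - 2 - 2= 9*n^3 - 7*n^2 - 20*n + w^2*(4 - 2*n) + w*(-7*n^2 + 14*n) - 4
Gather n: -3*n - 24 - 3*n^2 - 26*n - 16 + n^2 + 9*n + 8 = -2*n^2 - 20*n - 32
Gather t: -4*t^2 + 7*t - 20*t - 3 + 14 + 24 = -4*t^2 - 13*t + 35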